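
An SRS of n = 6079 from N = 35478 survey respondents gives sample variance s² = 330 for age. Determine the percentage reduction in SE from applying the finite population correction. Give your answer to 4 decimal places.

8.9695

f = n/N = 6079/35478 = 0.17134562.
SE_no-fpc = √(s²/n) = 0.23299194; SE_fpc = √((1−f)s²/n) = 0.21209362.
Ratio = √(1−f) = 0.91030455. Reduction = 100·(1 − 0.91030455) = 8.9695%.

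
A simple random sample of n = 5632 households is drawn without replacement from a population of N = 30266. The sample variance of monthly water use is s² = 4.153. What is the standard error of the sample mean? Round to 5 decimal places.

Under SRS without replacement, Var(ȳ) = (1 − f)·s²/n with f = n/N = 5632/30266 = 0.18608339.
Var(ȳ) = (1 − 0.18608339)·4.153/5632 = 0.81391661·7.3739347 × 10^-4 = 6.0017679 × 10^-4.
SE(ȳ) = √(6.0017679 × 10^-4) = 0.02450.

0.02450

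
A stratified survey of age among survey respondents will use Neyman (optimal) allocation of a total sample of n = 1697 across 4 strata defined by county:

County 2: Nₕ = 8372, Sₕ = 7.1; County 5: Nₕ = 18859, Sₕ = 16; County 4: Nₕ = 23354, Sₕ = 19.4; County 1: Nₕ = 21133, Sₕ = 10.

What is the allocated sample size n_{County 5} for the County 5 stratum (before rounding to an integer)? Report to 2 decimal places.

499.29

Neyman allocation: nₕ = n·NₕSₕ / Σⱼ NⱼSⱼ.
Σ NⱼSⱼ = 8372·7.1 + 18859·16 + 23354·19.4 + 21133·10 = 1.0255828 × 10^6.
n_{County 5} = 1697·18859·16 / (1.0255828 × 10^6) = 499.29.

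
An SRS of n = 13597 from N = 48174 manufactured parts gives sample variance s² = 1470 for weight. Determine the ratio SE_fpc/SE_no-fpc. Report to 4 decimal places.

0.8472

f = n/N = 13597/48174 = 0.28224769.
SE_no-fpc = √(s²/n) = 0.32880402; SE_fpc = √((1−f)s²/n) = 0.27856363.
Ratio = √(1−f) = 0.84720264.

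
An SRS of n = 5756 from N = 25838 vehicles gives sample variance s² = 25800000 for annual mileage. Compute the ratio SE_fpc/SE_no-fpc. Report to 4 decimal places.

0.8816

f = n/N = 5756/25838 = 0.22277266.
SE_no-fpc = √(s²/n) = 66.949827; SE_fpc = √((1−f)s²/n) = 59.023301.
Ratio = √(1−f) = 0.88160498.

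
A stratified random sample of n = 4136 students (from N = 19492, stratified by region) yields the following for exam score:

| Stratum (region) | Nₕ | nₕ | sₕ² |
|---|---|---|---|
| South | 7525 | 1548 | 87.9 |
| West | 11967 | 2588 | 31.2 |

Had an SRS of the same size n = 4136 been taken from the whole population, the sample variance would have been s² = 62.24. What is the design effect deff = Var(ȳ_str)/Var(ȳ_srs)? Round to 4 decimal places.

Var(ȳ_str) = Σ Wₕ²(1−fₕ)sₕ²/nₕ with Wₕ = Nₕ/19492:
  South: (7525/19492)²·(1−1548/7525)·87.9/1548 = 0.0067219437
  West: (11967/19492)²·(1−2588/11967)·31.2/2588 = 0.0035613884
  → Var(ȳ_str) = 0.010283332.
Var(ȳ_srs) = (1 − 4136/19492)·62.24/4136 = 0.011855251.
deff = 0.010283332 / 0.011855251 = 0.8674.

0.8674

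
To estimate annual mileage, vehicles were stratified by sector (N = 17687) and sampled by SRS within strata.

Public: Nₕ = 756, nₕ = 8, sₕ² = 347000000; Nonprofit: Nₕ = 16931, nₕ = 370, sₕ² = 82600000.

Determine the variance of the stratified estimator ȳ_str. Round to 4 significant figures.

Var(ȳ_str) = Σₕ Wₕ²(1 − fₕ)sₕ²/nₕ with Wₕ = Nₕ/N, N = 17687.
Public: Wₕ = 0.04274326; term = 0.04274326²·(1 − 0.01058201)·347000000/8 = 78406.944.
Nonprofit: Wₕ = 0.95725674; term = 0.95725674²·(1 − 0.02185340)·82600000/370 = 200096.34.
Sum = 278503.28.

278500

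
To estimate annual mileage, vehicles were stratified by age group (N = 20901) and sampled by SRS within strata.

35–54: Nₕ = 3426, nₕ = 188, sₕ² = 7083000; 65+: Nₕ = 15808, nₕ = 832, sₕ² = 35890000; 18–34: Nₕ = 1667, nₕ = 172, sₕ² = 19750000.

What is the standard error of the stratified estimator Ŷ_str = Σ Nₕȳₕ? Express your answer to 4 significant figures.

Var(Ŷ_str) = Σₕ Nₕ²(1 − fₕ)sₕ²/nₕ.
35–54: 3426²·(1 − 188/3426)·7083000/188 = 4.1794929 × 10^11.
65+: 15808²·(1 − 832/15808)·35890000/832 = 1.0212284 × 10^13.
18–34: 1667²·(1 − 172/1667)·19750000/172 = 2.861643 × 10^11.
Sum = 1.0916398 × 10^13.
SE = √(1.0916398 × 10^13) = 3.304 × 10^6.

3.304 × 10^6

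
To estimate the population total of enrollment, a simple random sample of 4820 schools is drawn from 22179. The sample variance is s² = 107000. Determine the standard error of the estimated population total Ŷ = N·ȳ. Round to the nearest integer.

Var(Ŷ) = N²·Var(ȳ) = N²·(1 − n/N)·s²/n.
f = 4820/22179 = 0.21732269; Var(ȳ) = 0.78267731·107000/4820 = 17.374787.
Var(Ŷ) = 22179² · 17.374787 = 8.5467974 × 10^9.
SE(Ŷ) = √(8.5467974 × 10^9) = 92449.

92449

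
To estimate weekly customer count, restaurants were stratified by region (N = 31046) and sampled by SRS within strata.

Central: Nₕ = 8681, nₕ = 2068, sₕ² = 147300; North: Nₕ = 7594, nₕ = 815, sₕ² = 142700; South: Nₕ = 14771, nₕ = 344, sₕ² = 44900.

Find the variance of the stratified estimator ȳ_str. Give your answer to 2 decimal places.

42.45

Var(ȳ_str) = Σₕ Wₕ²(1 − fₕ)sₕ²/nₕ with Wₕ = Nₕ/N, N = 31046.
Central: Wₕ = 0.27961734; term = 0.27961734²·(1 − 0.23822140)·147300/2068 = 4.2423763.
North: Wₕ = 0.24460478; term = 0.24460478²·(1 − 0.10732157)·142700/815 = 9.3517155.
South: Wₕ = 0.47577788; term = 0.47577788²·(1 − 0.02328888)·44900/344 = 28.857754.
Sum = 42.451846.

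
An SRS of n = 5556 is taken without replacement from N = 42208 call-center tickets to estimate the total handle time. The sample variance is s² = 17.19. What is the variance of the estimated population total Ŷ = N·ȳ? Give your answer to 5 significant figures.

Var(Ŷ) = N²·Var(ȳ) = N²·(1 − n/N)·s²/n.
f = 5556/42208 = 0.13163381; Var(ȳ) = 0.86836619·17.19/5556 = 0.0026866837.
Var(Ŷ) = 42208² · 0.0026866837 = 4.786368 × 10^6.

4.7864 × 10^6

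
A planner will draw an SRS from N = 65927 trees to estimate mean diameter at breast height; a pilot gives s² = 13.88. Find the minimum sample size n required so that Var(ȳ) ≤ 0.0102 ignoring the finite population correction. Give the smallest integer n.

1361

Without fpc, n₀ = s²/D = 13.88/0.0102 = 1360.7843.
Rounding up, n = 1361.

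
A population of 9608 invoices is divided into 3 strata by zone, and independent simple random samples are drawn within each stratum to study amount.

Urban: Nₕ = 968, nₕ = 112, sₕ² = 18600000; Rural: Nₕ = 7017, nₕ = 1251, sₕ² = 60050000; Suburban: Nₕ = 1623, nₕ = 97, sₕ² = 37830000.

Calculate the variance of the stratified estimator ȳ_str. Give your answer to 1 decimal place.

32992.6

Var(ȳ_str) = Σₕ Wₕ²(1 − fₕ)sₕ²/nₕ with Wₕ = Nₕ/N, N = 9608.
Urban: Wₕ = 0.10074938; term = 0.10074938²·(1 − 0.11570248)·18600000/112 = 1490.6581.
Rural: Wₕ = 0.73032889; term = 0.73032889²·(1 − 0.17828132)·60050000/1251 = 21038.551.
Suburban: Wₕ = 0.16892173; term = 0.16892173²·(1 − 0.05976587)·37830000/97 = 10463.372.
Sum = 32992.581.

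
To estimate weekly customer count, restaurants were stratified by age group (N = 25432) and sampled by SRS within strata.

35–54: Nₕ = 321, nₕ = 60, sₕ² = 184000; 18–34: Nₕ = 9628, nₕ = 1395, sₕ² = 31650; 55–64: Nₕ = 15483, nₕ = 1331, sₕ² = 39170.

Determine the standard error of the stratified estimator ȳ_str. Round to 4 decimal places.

Var(ȳ_str) = Σₕ Wₕ²(1 − fₕ)sₕ²/nₕ with Wₕ = Nₕ/N, N = 25432.
35–54: Wₕ = 0.01262189; term = 0.01262189²·(1 − 0.18691589)·184000/60 = 0.39723827.
18–34: Wₕ = 0.37857817; term = 0.37857817²·(1 − 0.14488990)·31650/1395 = 2.7805626.
55–64: Wₕ = 0.60879994; term = 0.60879994²·(1 − 0.08596525)·39170/1331 = 9.9698224.
Sum = 13.147623.
SE = √(13.147623) = 3.6260.

3.6260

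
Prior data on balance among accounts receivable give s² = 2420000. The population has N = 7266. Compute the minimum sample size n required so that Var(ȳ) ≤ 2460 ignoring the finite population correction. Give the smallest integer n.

Without fpc, n₀ = s²/D = 2420000/2460 = 983.7398.
Rounding up, n = 984.

984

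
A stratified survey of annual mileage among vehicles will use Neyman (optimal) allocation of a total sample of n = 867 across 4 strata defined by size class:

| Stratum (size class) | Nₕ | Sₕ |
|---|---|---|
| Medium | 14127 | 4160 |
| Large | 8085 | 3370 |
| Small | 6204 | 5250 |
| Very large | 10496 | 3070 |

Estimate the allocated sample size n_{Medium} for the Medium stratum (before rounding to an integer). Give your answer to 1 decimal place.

337.9

Neyman allocation: nₕ = n·NₕSₕ / Σⱼ NⱼSⱼ.
Σ NⱼSⱼ = 14127·4160 + 8085·3370 + 6204·5250 + 10496·3070 = 1.5080849 × 10^8.
n_{Medium} = 867·14127·4160 / (1.5080849 × 10^8) = 337.9.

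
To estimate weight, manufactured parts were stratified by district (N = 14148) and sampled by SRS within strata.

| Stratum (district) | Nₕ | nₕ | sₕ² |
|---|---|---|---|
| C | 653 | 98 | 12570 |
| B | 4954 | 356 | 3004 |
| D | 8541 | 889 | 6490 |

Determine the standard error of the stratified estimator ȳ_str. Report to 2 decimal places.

1.89

Var(ȳ_str) = Σₕ Wₕ²(1 − fₕ)sₕ²/nₕ with Wₕ = Nₕ/N, N = 14148.
C: Wₕ = 0.04615493; term = 0.04615493²·(1 − 0.15007657)·12570/98 = 0.23223371.
B: Wₕ = 0.35015550; term = 0.35015550²·(1 − 0.07186112)·3004/356 = 0.96025106.
D: Wₕ = 0.60368957; term = 0.60368957²·(1 − 0.10408617)·6490/889 = 2.3836172.
Sum = 3.576102.
SE = √(3.576102) = 1.89.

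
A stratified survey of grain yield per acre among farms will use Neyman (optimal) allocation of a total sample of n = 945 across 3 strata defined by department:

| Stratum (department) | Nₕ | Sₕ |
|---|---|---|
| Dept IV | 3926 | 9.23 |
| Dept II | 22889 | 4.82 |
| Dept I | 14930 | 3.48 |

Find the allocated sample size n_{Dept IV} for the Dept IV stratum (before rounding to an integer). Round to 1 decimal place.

172.5

Neyman allocation: nₕ = n·NₕSₕ / Σⱼ NⱼSⱼ.
Σ NⱼSⱼ = 3926·9.23 + 22889·4.82 + 14930·3.48 = 198518.36.
n_{Dept IV} = 945·3926·9.23 / 198518.36 = 172.5.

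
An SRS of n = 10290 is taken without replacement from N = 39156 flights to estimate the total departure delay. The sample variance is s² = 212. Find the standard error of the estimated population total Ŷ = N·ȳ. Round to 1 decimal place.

Var(Ŷ) = N²·Var(ȳ) = N²·(1 − n/N)·s²/n.
f = 10290/39156 = 0.26279497; Var(ȳ) = 0.73720503·212/10290 = 0.015188286.
Var(Ŷ) = 39156² · 0.015188286 = 2.3286564 × 10^7.
SE(Ŷ) = √(2.3286564 × 10^7) = 4825.6.

4825.6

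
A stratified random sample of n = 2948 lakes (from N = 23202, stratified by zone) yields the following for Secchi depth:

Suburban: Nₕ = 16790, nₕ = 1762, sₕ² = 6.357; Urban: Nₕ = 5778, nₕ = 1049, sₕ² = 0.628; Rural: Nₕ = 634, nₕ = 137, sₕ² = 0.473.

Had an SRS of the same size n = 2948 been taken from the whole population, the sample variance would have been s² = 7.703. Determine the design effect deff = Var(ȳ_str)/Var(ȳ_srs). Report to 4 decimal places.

Var(ȳ_str) = Σ Wₕ²(1−fₕ)sₕ²/nₕ with Wₕ = Nₕ/23202:
  Suburban: (16790/23202)²·(1−1762/16790)·6.357/1762 = 0.0016910146
  Urban: (5778/23202)²·(1−1049/5778)·0.628/1049 = 3.0386464 × 10^-5
  Rural: (634/23202)²·(1−137/634)·0.473/137 = 2.020856 × 10^-6
  → Var(ȳ_str) = 0.0017234219.
Var(ȳ_srs) = (1 − 2948/23202)·7.703/2948 = 0.0022809607.
deff = 0.0017234219 / 0.0022809607 = 0.7556.

0.7556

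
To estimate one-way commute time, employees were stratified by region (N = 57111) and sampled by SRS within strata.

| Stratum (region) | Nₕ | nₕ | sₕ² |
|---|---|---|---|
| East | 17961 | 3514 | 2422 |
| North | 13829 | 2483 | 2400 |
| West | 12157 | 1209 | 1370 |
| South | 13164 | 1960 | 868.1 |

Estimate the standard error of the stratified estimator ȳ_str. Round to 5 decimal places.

0.40939

Var(ȳ_str) = Σₕ Wₕ²(1 − fₕ)sₕ²/nₕ with Wₕ = Nₕ/N, N = 57111.
East: Wₕ = 0.31449283; term = 0.31449283²·(1 − 0.19564612)·2422/3514 = 0.054832878.
North: Wₕ = 0.24214249; term = 0.24214249²·(1 − 0.17955022)·2400/2483 = 0.046497387.
West: Wₕ = 0.21286617; term = 0.21286617²·(1 − 0.09944888)·1370/1209 = 0.0462398.
South: Wₕ = 0.23049850; term = 0.23049850²·(1 − 0.14889091)·868.1/1960 = 0.020027887.
Sum = 0.16759795.
SE = √(0.16759795) = 0.40939.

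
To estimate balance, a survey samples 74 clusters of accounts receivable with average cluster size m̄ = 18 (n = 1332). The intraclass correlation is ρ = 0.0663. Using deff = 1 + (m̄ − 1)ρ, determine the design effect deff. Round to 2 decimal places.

deff = 1 + (18 − 1)·0.0663 = 1 + 1.1271 = 2.1271.

2.13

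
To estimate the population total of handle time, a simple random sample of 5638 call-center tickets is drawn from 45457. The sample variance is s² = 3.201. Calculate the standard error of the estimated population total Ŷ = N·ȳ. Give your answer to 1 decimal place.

1013.7

Var(Ŷ) = N²·Var(ȳ) = N²·(1 − n/N)·s²/n.
f = 5638/45457 = 0.12402930; Var(ȳ) = 0.87597070·3.201/5638 = 4.9733633 × 10^-4.
Var(Ŷ) = 45457² · (4.9733633 × 10^-4) = 1.0276654 × 10^6.
SE(Ŷ) = √(1.0276654 × 10^6) = 1013.7.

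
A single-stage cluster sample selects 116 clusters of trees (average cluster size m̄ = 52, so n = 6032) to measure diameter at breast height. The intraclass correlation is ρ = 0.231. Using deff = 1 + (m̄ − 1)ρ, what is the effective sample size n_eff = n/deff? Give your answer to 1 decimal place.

472.0

deff = 1 + (52 − 1)·0.231 = 1 + 11.781 = 12.781.
n_eff = 6032 / 12.781 = 472.0.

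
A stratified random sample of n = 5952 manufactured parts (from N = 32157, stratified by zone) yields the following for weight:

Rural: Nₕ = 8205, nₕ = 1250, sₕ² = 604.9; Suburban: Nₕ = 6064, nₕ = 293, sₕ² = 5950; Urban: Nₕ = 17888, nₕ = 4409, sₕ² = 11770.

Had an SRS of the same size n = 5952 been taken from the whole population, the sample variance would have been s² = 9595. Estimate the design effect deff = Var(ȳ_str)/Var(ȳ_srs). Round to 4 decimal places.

Var(ȳ_str) = Σ Wₕ²(1−fₕ)sₕ²/nₕ with Wₕ = Nₕ/32157:
  Rural: (8205/32157)²·(1−1250/8205)·604.9/1250 = 0.026705348
  Suburban: (6064/32157)²·(1−293/6064)·5950/293 = 0.68724021
  Urban: (17888/32157)²·(1−4409/17888)·11770/4409 = 0.62245043
  → Var(ȳ_str) = 1.336396.
Var(ȳ_srs) = (1 − 5952/32157)·9595/5952 = 1.3136833.
deff = 1.336396 / 1.3136833 = 1.0173.

1.0173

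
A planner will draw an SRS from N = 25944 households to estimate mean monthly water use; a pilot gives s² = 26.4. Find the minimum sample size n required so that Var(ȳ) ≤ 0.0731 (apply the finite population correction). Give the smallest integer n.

357

Without fpc, n₀ = s²/D = 26.4/0.0731 = 361.1491.
With fpc, (1 − n/N)·s²/n ≤ D requires n ≥ n₀/(1 + n₀/N) = 361.1491/(1 + 361.1491/25944) = 356.1908.
Rounding up, n = 357.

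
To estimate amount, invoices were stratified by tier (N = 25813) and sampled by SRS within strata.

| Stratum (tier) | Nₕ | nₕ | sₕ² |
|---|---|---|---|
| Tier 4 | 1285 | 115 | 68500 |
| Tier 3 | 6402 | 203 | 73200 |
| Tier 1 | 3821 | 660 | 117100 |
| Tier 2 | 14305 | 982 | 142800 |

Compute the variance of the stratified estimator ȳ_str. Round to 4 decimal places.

67.6312

Var(ȳ_str) = Σₕ Wₕ²(1 − fₕ)sₕ²/nₕ with Wₕ = Nₕ/N, N = 25813.
Tier 4: Wₕ = 0.04978112; term = 0.04978112²·(1 − 0.08949416)·68500/115 = 1.344017.
Tier 3: Wₕ = 0.24801457; term = 0.24801457²·(1 − 0.03170884)·73200/203 = 21.477087.
Tier 1: Wₕ = 0.14802619; term = 0.14802619²·(1 − 0.17272965)·117100/660 = 3.2161591.
Tier 2: Wₕ = 0.55417813; term = 0.55417813²·(1 − 0.06864733)·142800/982 = 41.5939.
Sum = 67.631163.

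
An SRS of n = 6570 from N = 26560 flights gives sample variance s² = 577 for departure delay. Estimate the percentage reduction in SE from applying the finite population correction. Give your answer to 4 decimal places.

13.2454

f = n/N = 6570/26560 = 0.24736446.
SE_no-fpc = √(s²/n) = 0.2963502; SE_fpc = √((1−f)s²/n) = 0.25709734.
Ratio = √(1−f) = 0.86754570. Reduction = 100·(1 − 0.86754570) = 13.2454%.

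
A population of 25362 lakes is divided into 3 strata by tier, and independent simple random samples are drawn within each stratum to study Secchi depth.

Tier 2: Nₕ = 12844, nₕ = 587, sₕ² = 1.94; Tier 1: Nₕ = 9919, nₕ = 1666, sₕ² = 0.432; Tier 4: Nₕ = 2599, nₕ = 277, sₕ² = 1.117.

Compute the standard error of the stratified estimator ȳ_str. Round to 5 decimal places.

Var(ȳ_str) = Σₕ Wₕ²(1 − fₕ)sₕ²/nₕ with Wₕ = Nₕ/N, N = 25362.
Tier 2: Wₕ = 0.50642694; term = 0.50642694²·(1 − 0.04570227)·1.94/587 = 8.0887445 × 10^-4.
Tier 1: Wₕ = 0.39109692; term = 0.39109692²·(1 − 0.16796048)·0.432/1666 = 3.3000574 × 10^-5.
Tier 4: Wₕ = 0.10247615; term = 0.10247615²·(1 − 0.10657945)·1.117/277 = 3.7833359 × 10^-5.
Sum = 8.7970838 × 10^-4.
SE = √(8.7970838 × 10^-4) = 0.02966.

0.02966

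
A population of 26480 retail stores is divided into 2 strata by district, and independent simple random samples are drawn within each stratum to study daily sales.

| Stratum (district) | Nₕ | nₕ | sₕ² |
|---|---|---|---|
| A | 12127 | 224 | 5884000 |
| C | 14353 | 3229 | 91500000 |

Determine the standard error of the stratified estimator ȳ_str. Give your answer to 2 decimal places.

Var(ȳ_str) = Σₕ Wₕ²(1 − fₕ)sₕ²/nₕ with Wₕ = Nₕ/N, N = 26480.
A: Wₕ = 0.45796828; term = 0.45796828²·(1 − 0.01847118)·5884000/224 = 5407.5245.
C: Wₕ = 0.54203172; term = 0.54203172²·(1 − 0.22497039)·91500000/3229 = 6452.3921.
Sum = 11859.917.
SE = √(11859.917) = 108.90.

108.90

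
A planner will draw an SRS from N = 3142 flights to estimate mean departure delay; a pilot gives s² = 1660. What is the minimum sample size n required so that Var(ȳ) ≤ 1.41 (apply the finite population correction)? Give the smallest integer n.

Without fpc, n₀ = s²/D = 1660/1.41 = 1177.3050.
With fpc, (1 − n/N)·s²/n ≤ D requires n ≥ n₀/(1 + n₀/N) = 1177.3050/(1 + 1177.3050/3142) = 856.4091.
Rounding up, n = 857.

857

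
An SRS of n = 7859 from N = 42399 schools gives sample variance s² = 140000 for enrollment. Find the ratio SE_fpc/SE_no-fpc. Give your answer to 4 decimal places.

0.9026

f = n/N = 7859/42399 = 0.18535815.
SE_no-fpc = √(s²/n) = 4.22066; SE_fpc = √((1−f)s²/n) = 3.8094628.
Ratio = √(1−f) = 0.90257512.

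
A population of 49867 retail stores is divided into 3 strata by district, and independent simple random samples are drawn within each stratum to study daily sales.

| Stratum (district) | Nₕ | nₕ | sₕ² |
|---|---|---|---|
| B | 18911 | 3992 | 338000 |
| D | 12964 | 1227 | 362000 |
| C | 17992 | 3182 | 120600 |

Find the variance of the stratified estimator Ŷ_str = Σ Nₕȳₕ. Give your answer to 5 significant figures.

Var(Ŷ_str) = Σₕ Nₕ²(1 − fₕ)sₕ²/nₕ.
B: 18911²·(1 − 3992/18911)·338000/3992 = 2.3888032 × 10^10.
D: 12964²·(1 − 1227/12964)·362000/1227 = 4.4891088 × 10^10.
C: 17992²·(1 − 3182/17992)·120600/3182 = 1.0099076 × 10^10.
Sum = 7.8878196 × 10^10.

7.8878 × 10^10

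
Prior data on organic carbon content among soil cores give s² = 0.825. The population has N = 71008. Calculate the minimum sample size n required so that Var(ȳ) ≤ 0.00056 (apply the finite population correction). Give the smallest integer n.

Without fpc, n₀ = s²/D = 0.825/0.00056 = 1473.2143.
With fpc, (1 − n/N)·s²/n ≤ D requires n ≥ n₀/(1 + n₀/N) = 1473.2143/(1 + 1473.2143/71008) = 1443.2705.
Rounding up, n = 1444.

1444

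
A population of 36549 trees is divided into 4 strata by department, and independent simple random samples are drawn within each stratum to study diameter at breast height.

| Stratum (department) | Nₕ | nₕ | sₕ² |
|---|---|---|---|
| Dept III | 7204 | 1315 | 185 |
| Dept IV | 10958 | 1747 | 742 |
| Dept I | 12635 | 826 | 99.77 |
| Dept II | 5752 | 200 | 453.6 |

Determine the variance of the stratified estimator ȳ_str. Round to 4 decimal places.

0.1043

Var(ȳ_str) = Σₕ Wₕ²(1 − fₕ)sₕ²/nₕ with Wₕ = Nₕ/N, N = 36549.
Dept III: Wₕ = 0.19710526; term = 0.19710526²·(1 − 0.18253748)·185/1315 = 0.0044679699.
Dept IV: Wₕ = 0.29981668; term = 0.29981668²·(1 − 0.15942690)·742/1747 = 0.032092096.
Dept I: Wₕ = 0.34570029; term = 0.34570029²·(1 − 0.06537396)·99.77/826 = 0.013491409.
Dept II: Wₕ = 0.15737777; term = 0.15737777²·(1 − 0.03477051)·453.6/200 = 0.054220109.
Sum = 0.10427158.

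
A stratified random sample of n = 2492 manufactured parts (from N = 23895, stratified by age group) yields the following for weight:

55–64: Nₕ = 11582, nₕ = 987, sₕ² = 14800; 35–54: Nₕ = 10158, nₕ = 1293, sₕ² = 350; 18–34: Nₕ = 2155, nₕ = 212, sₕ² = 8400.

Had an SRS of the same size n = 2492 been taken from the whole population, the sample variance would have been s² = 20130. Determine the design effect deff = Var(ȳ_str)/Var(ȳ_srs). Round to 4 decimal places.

Var(ȳ_str) = Σ Wₕ²(1−fₕ)sₕ²/nₕ with Wₕ = Nₕ/23895:
  55–64: (11582/23895)²·(1−987/11582)·14800/987 = 3.2226639
  35–54: (10158/23895)²·(1−1293/10158)·350/1293 = 0.042691597
  18–34: (2155/23895)²·(1−212/2155)·8400/212 = 0.2905691
  → Var(ȳ_str) = 3.5559246.
Var(ȳ_srs) = (1 − 2492/23895)·20130/2492 = 7.2354135.
deff = 3.5559246 / 7.2354135 = 0.4915.

0.4915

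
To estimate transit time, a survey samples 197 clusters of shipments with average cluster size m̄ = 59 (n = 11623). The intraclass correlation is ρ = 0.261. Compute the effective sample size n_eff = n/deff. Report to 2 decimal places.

deff = 1 + (59 − 1)·0.261 = 1 + 15.138 = 16.138.
n_eff = 11623 / 16.138 = 720.23.

720.23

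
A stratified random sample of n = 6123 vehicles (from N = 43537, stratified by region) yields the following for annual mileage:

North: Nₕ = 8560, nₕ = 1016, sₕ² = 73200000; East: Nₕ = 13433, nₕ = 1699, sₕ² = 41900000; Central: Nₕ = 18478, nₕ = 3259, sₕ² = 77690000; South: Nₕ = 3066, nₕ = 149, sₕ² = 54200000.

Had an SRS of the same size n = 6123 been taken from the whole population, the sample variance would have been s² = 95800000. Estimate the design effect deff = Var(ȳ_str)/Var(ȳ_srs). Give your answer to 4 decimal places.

Var(ȳ_str) = Σ Wₕ²(1−fₕ)sₕ²/nₕ with Wₕ = Nₕ/43537:
  North: (8560/43537)²·(1−1016/8560)·73200000/1016 = 2454.5722
  East: (13433/43537)²·(1−1699/13433)·41900000/1699 = 2050.7973
  Central: (18478/43537)²·(1−3259/18478)·77690000/3259 = 3536.7539
  South: (3066/43537)²·(1−149/3066)·54200000/149 = 1716.345
  → Var(ȳ_str) = 9758.4684.
Var(ȳ_srs) = (1 − 6123/43537)·95800000/6123 = 13445.498.
deff = 9758.4684 / 13445.498 = 0.7258.

0.7258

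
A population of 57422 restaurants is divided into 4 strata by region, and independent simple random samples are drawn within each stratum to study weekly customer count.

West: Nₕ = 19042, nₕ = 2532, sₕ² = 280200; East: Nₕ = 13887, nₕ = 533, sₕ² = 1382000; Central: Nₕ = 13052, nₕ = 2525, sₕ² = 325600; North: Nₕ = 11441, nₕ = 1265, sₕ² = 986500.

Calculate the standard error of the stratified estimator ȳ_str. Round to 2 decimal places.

13.76

Var(ȳ_str) = Σₕ Wₕ²(1 − fₕ)sₕ²/nₕ with Wₕ = Nₕ/N, N = 57422.
West: Wₕ = 0.33161506; term = 0.33161506²·(1 − 0.13296923)·280200/2532 = 10.551336.
East: Wₕ = 0.24184111; term = 0.24184111²·(1 − 0.03838122)·1382000/533 = 145.82904.
Central: Wₕ = 0.22729964; term = 0.22729964²·(1 − 0.19345694)·325600/2525 = 5.3733864.
North: Wₕ = 0.19924419; term = 0.19924419²·(1 − 0.11056726)·986500/1265 = 27.535376.
Sum = 189.28914.
SE = √(189.28914) = 13.76.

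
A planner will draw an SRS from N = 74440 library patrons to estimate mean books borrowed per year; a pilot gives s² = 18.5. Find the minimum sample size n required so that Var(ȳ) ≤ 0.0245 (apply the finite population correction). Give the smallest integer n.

Without fpc, n₀ = s²/D = 18.5/0.0245 = 755.1020.
With fpc, (1 − n/N)·s²/n ≤ D requires n ≥ n₀/(1 + n₀/N) = 755.1020/(1 + 755.1020/74440) = 747.5193.
Rounding up, n = 748.

748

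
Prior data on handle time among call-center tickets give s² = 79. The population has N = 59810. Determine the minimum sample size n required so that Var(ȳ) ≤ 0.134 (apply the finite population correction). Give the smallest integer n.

Without fpc, n₀ = s²/D = 79/0.134 = 589.5522.
With fpc, (1 − n/N)·s²/n ≤ D requires n ≥ n₀/(1 + n₀/N) = 589.5522/(1 + 589.5522/59810) = 583.7977.
Rounding up, n = 584.

584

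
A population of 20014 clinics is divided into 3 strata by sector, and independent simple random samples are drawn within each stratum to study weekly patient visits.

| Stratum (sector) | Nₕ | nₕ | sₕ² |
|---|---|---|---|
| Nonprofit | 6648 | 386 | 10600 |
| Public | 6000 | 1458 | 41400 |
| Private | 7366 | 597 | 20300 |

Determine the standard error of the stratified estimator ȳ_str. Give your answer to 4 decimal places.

3.0031

Var(ȳ_str) = Σₕ Wₕ²(1 − fₕ)sₕ²/nₕ with Wₕ = Nₕ/N, N = 20014.
Nonprofit: Wₕ = 0.33216748; term = 0.33216748²·(1 − 0.05806258)·10600/386 = 2.8540057.
Public: Wₕ = 0.29979015; term = 0.29979015²·(1 − 0.24300000)·41400/1458 = 1.93185.
Private: Wₕ = 0.36804237; term = 0.36804237²·(1 − 0.08104806)·20300/597 = 4.2326284.
Sum = 9.0184841.
SE = √(9.0184841) = 3.0031.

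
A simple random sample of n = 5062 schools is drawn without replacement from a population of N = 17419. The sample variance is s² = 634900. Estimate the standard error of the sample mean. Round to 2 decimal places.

Under SRS without replacement, Var(ȳ) = (1 − f)·s²/n with f = n/N = 5062/17419 = 0.29060222.
Var(ȳ) = (1 − 0.29060222)·634900/5062 = 0.70939778·125.42473 = 88.976028.
SE(ȳ) = √(88.976028) = 9.43.

9.43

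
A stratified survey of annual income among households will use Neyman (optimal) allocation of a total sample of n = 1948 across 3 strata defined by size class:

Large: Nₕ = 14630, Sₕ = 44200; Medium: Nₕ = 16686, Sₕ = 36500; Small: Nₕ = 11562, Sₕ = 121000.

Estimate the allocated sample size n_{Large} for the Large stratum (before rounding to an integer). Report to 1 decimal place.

474.5

Neyman allocation: nₕ = n·NₕSₕ / Σⱼ NⱼSⱼ.
Σ NⱼSⱼ = 14630·44200 + 16686·36500 + 11562·121000 = 2.654687 × 10^9.
n_{Large} = 1948·14630·44200 / (2.654687 × 10^9) = 474.5.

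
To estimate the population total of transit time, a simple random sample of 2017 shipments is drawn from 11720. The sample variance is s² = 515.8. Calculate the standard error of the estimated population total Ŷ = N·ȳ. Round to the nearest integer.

Var(Ŷ) = N²·Var(ȳ) = N²·(1 − n/N)·s²/n.
f = 2017/11720 = 0.17209898; Var(ȳ) = 0.82790102·515.8/2017 = 0.21171609.
Var(Ŷ) = 11720² · 0.21171609 = 2.9080983 × 10^7.
SE(Ŷ) = √(2.9080983 × 10^7) = 5393.

5393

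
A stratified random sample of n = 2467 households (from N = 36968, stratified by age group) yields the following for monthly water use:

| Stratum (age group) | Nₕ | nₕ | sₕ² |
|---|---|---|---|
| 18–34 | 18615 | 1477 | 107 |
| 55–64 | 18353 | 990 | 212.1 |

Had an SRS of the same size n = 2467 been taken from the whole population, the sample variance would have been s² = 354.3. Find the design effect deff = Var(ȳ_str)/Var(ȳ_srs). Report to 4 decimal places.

Var(ȳ_str) = Σ Wₕ²(1−fₕ)sₕ²/nₕ with Wₕ = Nₕ/36968:
  18–34: (18615/36968)²·(1−1477/18615)·107/1477 = 0.016911205
  55–64: (18353/36968)²·(1−990/18353)·212.1/990 = 0.04995574
  → Var(ȳ_str) = 0.066866945.
Var(ȳ_srs) = (1 − 2467/36968)·354.3/2467 = 0.13403176.
deff = 0.066866945 / 0.13403176 = 0.4989.

0.4989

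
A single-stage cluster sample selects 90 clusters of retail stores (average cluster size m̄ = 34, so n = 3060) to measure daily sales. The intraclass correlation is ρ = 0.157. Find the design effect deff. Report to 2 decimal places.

deff = 1 + (34 − 1)·0.157 = 1 + 5.181 = 6.181.

6.18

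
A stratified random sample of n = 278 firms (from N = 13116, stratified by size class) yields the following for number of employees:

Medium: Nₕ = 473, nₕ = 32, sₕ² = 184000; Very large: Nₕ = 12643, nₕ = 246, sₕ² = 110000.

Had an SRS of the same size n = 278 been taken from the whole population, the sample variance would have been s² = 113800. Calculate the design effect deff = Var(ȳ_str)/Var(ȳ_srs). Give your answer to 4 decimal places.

1.0342

Var(ȳ_str) = Σ Wₕ²(1−fₕ)sₕ²/nₕ with Wₕ = Nₕ/13116:
  Medium: (473/13116)²·(1−32/473)·184000/32 = 6.9721185
  Very large: (12643/13116)²·(1−246/12643)·110000/246 = 407.40045
  → Var(ȳ_str) = 414.37257.
Var(ȳ_srs) = (1 − 278/13116)·113800/278 = 400.67609.
deff = 414.37257 / 400.67609 = 1.0342.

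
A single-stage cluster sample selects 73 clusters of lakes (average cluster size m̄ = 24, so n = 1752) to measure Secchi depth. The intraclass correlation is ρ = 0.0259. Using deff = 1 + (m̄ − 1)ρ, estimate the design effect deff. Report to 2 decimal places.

deff = 1 + (24 − 1)·0.0259 = 1 + 0.5957 = 1.5957.

1.60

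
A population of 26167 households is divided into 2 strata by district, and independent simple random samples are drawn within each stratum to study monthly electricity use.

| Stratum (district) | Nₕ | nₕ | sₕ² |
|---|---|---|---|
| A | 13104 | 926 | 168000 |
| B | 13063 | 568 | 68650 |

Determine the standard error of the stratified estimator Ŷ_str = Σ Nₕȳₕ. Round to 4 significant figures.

220600

Var(Ŷ_str) = Σₕ Nₕ²(1 − fₕ)sₕ²/nₕ.
A: 13104²·(1 − 926/13104)·168000/926 = 2.8951972 × 10^10.
B: 13063²·(1 − 568/13063)·68650/568 = 1.972747 × 10^10.
Sum = 4.8679442 × 10^10.
SE = √(4.8679442 × 10^10) = 220600.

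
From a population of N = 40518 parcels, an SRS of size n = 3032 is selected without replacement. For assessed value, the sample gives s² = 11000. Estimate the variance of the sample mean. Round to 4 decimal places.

3.3565

Under SRS without replacement, Var(ȳ) = (1 − f)·s²/n with f = n/N = 3032/40518 = 0.07483094.
Var(ȳ) = (1 − 0.07483094)·11000/3032 = 0.92516906·3.6279683 = 3.3564841.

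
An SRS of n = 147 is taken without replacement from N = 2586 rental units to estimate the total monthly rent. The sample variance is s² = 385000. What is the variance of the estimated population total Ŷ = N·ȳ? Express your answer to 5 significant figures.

1.6519 × 10^10

Var(Ŷ) = N²·Var(ȳ) = N²·(1 − n/N)·s²/n.
f = 147/2586 = 0.05684455; Var(ȳ) = 0.94315545·385000/147 = 2470.169.
Var(Ŷ) = 2586² · 2470.169 = 1.6518998 × 10^10.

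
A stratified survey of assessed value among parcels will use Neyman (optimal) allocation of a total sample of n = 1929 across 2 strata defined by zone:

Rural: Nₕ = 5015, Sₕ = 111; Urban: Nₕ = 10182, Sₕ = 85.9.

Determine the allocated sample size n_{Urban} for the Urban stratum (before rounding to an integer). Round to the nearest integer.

1179

Neyman allocation: nₕ = n·NₕSₕ / Σⱼ NⱼSⱼ.
Σ NⱼSⱼ = 5015·111 + 10182·85.9 = 1.4312988 × 10^6.
n_{Urban} = 1929·10182·85.9 / (1.4312988 × 10^6) = 1179.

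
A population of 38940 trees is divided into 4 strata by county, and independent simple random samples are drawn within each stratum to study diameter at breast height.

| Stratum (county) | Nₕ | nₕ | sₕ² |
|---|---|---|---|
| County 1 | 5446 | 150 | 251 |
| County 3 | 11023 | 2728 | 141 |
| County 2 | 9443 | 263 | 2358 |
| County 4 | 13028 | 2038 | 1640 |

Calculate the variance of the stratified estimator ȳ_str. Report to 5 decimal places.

0.62349

Var(ȳ_str) = Σₕ Wₕ²(1 − fₕ)sₕ²/nₕ with Wₕ = Nₕ/N, N = 38940.
County 1: Wₕ = 0.13985619; term = 0.13985619²·(1 − 0.02754315)·251/150 = 0.031828501.
County 3: Wₕ = 0.28307653; term = 0.28307653²·(1 − 0.24748254)·141/2728 = 0.0031167291.
County 2: Wₕ = 0.24250128; term = 0.24250128²·(1 − 0.02785132)·2358/263 = 0.51256486.
County 4: Wₕ = 0.33456600; term = 0.33456600²·(1 − 0.15643230)·1640/2038 = 0.075984186.
Sum = 0.62349428.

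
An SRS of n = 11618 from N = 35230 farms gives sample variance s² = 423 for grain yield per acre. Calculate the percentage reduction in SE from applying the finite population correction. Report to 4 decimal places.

18.1328

f = n/N = 11618/35230 = 0.32977576.
SE_no-fpc = √(s²/n) = 0.19081148; SE_fpc = √((1−f)s²/n) = 0.15621206.
Ratio = √(1−f) = 0.81867224. Reduction = 100·(1 − 0.81867224) = 18.1328%.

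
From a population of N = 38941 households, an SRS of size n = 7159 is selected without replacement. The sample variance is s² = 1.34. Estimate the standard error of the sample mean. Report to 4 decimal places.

Under SRS without replacement, Var(ȳ) = (1 − f)·s²/n with f = n/N = 7159/38941 = 0.18384222.
Var(ȳ) = (1 − 0.18384222)·1.34/7159 = 0.81615778·1.8717698 × 10^-4 = 1.5276595 × 10^-4.
SE(ȳ) = √(1.5276595 × 10^-4) = 0.0124.

0.0124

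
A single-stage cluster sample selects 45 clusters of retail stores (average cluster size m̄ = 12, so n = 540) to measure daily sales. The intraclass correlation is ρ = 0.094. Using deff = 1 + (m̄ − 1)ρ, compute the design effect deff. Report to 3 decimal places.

2.034

deff = 1 + (12 − 1)·0.094 = 1 + 1.034 = 2.034.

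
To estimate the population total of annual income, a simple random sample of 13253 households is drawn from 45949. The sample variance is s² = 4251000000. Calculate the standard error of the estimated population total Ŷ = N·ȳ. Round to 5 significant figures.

2.1952 × 10^7

Var(Ŷ) = N²·Var(ȳ) = N²·(1 − n/N)·s²/n.
f = 13253/45949 = 0.28842848; Var(ȳ) = 0.71157152·4251000000/13253 = 228241.95.
Var(Ŷ) = 45949² · 228241.95 = 4.8188965 × 10^14.
SE(Ŷ) = √(4.8188965 × 10^14) = 2.1952 × 10^7.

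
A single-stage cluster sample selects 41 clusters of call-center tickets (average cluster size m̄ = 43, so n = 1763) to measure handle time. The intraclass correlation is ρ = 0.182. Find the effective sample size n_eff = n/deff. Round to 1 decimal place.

204.0

deff = 1 + (43 − 1)·0.182 = 1 + 7.644 = 8.644.
n_eff = 1763 / 8.644 = 204.0.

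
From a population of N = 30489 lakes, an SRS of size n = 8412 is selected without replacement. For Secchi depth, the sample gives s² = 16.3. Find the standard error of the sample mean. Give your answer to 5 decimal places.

0.03746

Under SRS without replacement, Var(ȳ) = (1 − f)·s²/n with f = n/N = 8412/30489 = 0.27590278.
Var(ȳ) = (1 − 0.27590278)·16.3/8412 = 0.72409722·0.001937708 = 0.001403089.
SE(ȳ) = √(0.001403089) = 0.03746.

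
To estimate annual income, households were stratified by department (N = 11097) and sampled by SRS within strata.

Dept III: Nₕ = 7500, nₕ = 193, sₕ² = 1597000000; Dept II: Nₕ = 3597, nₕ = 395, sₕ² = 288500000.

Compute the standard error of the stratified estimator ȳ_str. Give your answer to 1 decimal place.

1936.7

Var(ȳ_str) = Σₕ Wₕ²(1 − fₕ)sₕ²/nₕ with Wₕ = Nₕ/N, N = 11097.
Dept III: Wₕ = 0.67585834; term = 0.67585834²·(1 − 0.02573333)·1597000000/193 = 3.6824496 × 10^6.
Dept II: Wₕ = 0.32414166; term = 0.32414166²·(1 − 0.10981373)·288500000/395 = 68312.364.
Sum = 3.750762 × 10^6.
SE = √(3.750762 × 10^6) = 1936.7.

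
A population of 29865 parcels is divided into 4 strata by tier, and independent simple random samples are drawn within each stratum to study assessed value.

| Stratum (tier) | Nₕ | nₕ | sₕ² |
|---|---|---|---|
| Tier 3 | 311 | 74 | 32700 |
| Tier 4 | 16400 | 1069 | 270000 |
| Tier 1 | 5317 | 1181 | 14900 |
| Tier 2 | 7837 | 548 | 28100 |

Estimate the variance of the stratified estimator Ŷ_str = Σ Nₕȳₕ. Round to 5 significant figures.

Var(Ŷ_str) = Σₕ Nₕ²(1 − fₕ)sₕ²/nₕ.
Tier 3: 311²·(1 − 74/311)·32700/74 = 3.2570526 × 10^7.
Tier 4: 16400²·(1 − 1069/16400)·270000/1069 = 6.3503899 × 10^10.
Tier 1: 5317²·(1 − 1181/5317)·14900/1181 = 2.7744925 × 10^8.
Tier 2: 7837²·(1 − 548/7837)·28100/548 = 2.9291631 × 10^9.
Sum = 6.6743082 × 10^10.

6.6743 × 10^10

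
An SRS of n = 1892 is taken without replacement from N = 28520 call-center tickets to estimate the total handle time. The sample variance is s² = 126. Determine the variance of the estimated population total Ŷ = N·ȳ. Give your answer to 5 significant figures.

Var(Ŷ) = N²·Var(ȳ) = N²·(1 − n/N)·s²/n.
f = 1892/28520 = 0.06633941; Var(ȳ) = 0.93366059·126/1892 = 0.062178242.
Var(Ŷ) = 28520² · 0.062178242 = 5.0575185 × 10^7.

5.0575 × 10^7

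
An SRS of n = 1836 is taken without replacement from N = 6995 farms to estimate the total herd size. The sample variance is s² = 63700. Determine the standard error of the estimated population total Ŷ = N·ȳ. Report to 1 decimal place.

Var(Ŷ) = N²·Var(ȳ) = N²·(1 − n/N)·s²/n.
f = 1836/6995 = 0.26247320; Var(ȳ) = 0.73752680·63700/1836 = 25.588484.
Var(Ŷ) = 6995² · 25.588484 = 1.2520452 × 10^9.
SE(Ŷ) = √(1.2520452 × 10^9) = 35384.3.

35384.3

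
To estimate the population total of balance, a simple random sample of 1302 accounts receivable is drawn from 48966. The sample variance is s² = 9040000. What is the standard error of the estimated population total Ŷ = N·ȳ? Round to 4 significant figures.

Var(Ŷ) = N²·Var(ȳ) = N²·(1 − n/N)·s²/n.
f = 1302/48966 = 0.02658988; Var(ȳ) = 0.97341012·9040000/1302 = 6758.5465.
Var(Ŷ) = 48966² · 6758.5465 = 1.6204758 × 10^13.
SE(Ŷ) = √(1.6204758 × 10^13) = 4.026 × 10^6.

4.026 × 10^6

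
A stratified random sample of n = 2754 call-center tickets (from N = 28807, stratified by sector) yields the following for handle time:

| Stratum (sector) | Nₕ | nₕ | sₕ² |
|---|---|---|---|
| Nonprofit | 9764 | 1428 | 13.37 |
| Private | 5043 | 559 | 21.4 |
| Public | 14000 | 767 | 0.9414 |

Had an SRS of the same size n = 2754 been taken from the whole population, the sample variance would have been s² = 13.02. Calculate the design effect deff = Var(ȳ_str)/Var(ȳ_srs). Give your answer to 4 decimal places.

0.5228

Var(ȳ_str) = Σ Wₕ²(1−fₕ)sₕ²/nₕ with Wₕ = Nₕ/28807:
  Nonprofit: (9764/28807)²·(1−1428/9764)·13.37/1428 = 9.1831697 × 10^-4
  Private: (5043/28807)²·(1−559/5043)·21.4/559 = 0.0010431829
  Public: (14000/28807)²·(1−767/14000)·0.9414/767 = 2.740117 × 10^-4
  → Var(ȳ_str) = 0.0022355116.
Var(ȳ_srs) = (1 − 2754/28807)·13.02/2754 = 0.0042756954.
deff = 0.0022355116 / 0.0042756954 = 0.5228.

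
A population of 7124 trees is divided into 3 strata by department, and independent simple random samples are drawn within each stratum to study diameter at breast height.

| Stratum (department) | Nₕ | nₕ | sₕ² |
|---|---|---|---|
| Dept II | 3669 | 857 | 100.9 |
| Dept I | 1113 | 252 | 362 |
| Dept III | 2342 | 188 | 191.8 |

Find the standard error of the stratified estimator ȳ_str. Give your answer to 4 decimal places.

Var(ȳ_str) = Σₕ Wₕ²(1 − fₕ)sₕ²/nₕ with Wₕ = Nₕ/N, N = 7124.
Dept II: Wₕ = 0.51501965; term = 0.51501965²·(1 − 0.23357863)·100.9/857 = 0.023934566.
Dept I: Wₕ = 0.15623245; term = 0.15623245²·(1 − 0.22641509)·362/252 = 0.027124299.
Dept III: Wₕ = 0.32874789; term = 0.32874789²·(1 − 0.08027327)·191.8/188 = 0.10140877.
Sum = 0.15246764.
SE = √(0.15246764) = 0.3905.

0.3905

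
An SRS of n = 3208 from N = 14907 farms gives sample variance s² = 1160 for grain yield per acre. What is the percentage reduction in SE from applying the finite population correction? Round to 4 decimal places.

f = n/N = 3208/14907 = 0.21520091.
SE_no-fpc = √(s²/n) = 0.60132854; SE_fpc = √((1−f)s²/n) = 0.53271026.
Ratio = √(1−f) = 0.88588887. Reduction = 100·(1 − 0.88588887) = 11.4111%.

11.4111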